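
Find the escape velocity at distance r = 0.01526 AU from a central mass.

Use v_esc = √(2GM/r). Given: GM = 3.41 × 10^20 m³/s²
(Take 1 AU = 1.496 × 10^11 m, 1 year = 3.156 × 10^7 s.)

Convert to SI: r = 0.01526 AU = 2.2829e+09 m.
Escape velocity comes from setting total energy to zero: ½v² − GM/r = 0 ⇒ v_esc = √(2GM / r).
v_esc = √(2 · 3.41e+20 / 2.2829e+09) m/s ≈ 5.466e+05 m/s = 115.3 AU/year.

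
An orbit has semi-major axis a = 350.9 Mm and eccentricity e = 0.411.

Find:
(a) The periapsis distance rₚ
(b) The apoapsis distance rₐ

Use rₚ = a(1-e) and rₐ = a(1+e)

Convert to SI: a = 350.9 Mm = 3.509e+08 m.
(a) rₚ = a(1 − e) = 3.509e+08 · (1 − 0.411) = 3.509e+08 · 0.589 ≈ 2.067e+08 m = 206.7 Mm.
(b) rₐ = a(1 + e) = 3.509e+08 · (1 + 0.411) = 3.509e+08 · 1.411 ≈ 4.951e+08 m = 495.1 Mm.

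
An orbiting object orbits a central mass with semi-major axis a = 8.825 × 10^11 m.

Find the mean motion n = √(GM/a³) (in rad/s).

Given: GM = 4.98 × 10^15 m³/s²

n = √(GM / a³).
n = √(4.98e+15 / (8.825e+11)³) rad/s ≈ 8.512e-11 rad/s.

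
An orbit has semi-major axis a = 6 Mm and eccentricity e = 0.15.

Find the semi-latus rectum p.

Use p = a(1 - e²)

Convert to SI: a = 6 Mm = 6e+06 m.
p = a (1 − e²).
p = 6e+06 · (1 − (0.15)²) = 6e+06 · 0.9775 ≈ 5.865e+06 m = 5.865 Mm.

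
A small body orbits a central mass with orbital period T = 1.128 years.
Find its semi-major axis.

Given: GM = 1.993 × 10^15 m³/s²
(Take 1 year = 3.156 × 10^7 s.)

Convert to SI: T = 1.128 years = 3.55997e+07 s.
Invert Kepler's third law: a = (GM · T² / (4π²))^(1/3).
Substituting T = 3.55997e+07 s and GM = 1.993e+15 m³/s²:
a = (1.993e+15 · (3.55997e+07)² / (4π²))^(1/3) m
a ≈ 4e+09 m = 4 Gm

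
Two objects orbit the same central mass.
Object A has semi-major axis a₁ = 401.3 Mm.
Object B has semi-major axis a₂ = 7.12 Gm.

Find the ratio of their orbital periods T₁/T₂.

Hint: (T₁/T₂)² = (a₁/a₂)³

Convert to SI: a₁ = 401.3 Mm = 4.013e+08 m; a₂ = 7.12 Gm = 7.12e+09 m.
From Kepler's third law, (T₁/T₂)² = (a₁/a₂)³, so T₁/T₂ = (a₁/a₂)^(3/2).
a₁/a₂ = 4.013e+08 / 7.12e+09 = 0.0563624.
T₁/T₂ = (0.0563624)^(3/2) ≈ 0.01338.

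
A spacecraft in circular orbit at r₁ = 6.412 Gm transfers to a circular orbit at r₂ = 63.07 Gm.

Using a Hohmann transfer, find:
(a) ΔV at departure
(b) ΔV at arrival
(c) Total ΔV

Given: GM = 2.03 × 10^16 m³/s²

Convert to SI: r₁ = 6.412 Gm = 6.412e+09 m; r₂ = 63.07 Gm = 6.307e+10 m.
Transfer semi-major axis: a_t = (r₁ + r₂)/2 = (6.412e+09 + 6.307e+10)/2 = 3.4741e+10 m.
Circular speeds: v₁ = √(GM/r₁) = 1779.31 m/s, v₂ = √(GM/r₂) = 567.331 m/s.
Transfer speeds (vis-viva v² = GM(2/r − 1/a_t)): v₁ᵗ = 2397.41 m/s, v₂ᵗ = 243.732 m/s.
(a) ΔV₁ = |v₁ᵗ − v₁| ≈ 618.1 m/s = 618.1 m/s.
(b) ΔV₂ = |v₂ − v₂ᵗ| ≈ 323.6 m/s = 323.6 m/s.
(c) ΔV_total = ΔV₁ + ΔV₂ ≈ 941.7 m/s = 941.7 m/s.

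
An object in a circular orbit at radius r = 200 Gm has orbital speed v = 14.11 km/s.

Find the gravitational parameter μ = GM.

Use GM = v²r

Convert to SI: r = 200 Gm = 2e+11 m; v = 14.11 km/s = 14110 m/s.
For a circular orbit v² = GM/r, so GM = v² · r.
GM = (14110)² · 2e+11 m³/s² ≈ 3.982e+19 m³/s² = 3.982 × 10^19 m³/s².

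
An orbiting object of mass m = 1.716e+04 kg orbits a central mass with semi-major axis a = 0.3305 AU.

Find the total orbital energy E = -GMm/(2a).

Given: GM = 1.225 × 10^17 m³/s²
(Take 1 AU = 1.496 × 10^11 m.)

Convert to SI: a = 0.3305 AU = 4.94428e+10 m.
E = −GMm / (2a).
E = −1.225e+17 · 1.716e+04 / (2 · 4.94428e+10) J ≈ -2.126e+10 J = -21.26 GJ.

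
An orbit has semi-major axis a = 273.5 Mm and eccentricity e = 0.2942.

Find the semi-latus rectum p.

Convert to SI: a = 273.5 Mm = 2.735e+08 m.
p = a (1 − e²).
p = 2.735e+08 · (1 − (0.2942)²) = 2.735e+08 · 0.913446 ≈ 2.498e+08 m = 249.8 Mm.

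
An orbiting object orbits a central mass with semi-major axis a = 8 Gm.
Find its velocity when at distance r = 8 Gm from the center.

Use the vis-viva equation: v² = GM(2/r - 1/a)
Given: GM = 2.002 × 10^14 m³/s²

Convert to SI: a = 8 Gm = 8e+09 m; r = 8 Gm = 8e+09 m.
Vis-viva: v = √(GM · (2/r − 1/a)).
2/r − 1/a = 2/8e+09 − 1/8e+09 = 1.25e-10 m⁻¹.
v = √(2.002e+14 · 1.25e-10) m/s ≈ 158.2 m/s = 158.2 m/s.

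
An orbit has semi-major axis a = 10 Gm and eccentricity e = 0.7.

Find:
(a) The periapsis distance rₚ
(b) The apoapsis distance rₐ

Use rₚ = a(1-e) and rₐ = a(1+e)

Convert to SI: a = 10 Gm = 1e+10 m.
(a) rₚ = a(1 − e) = 1e+10 · (1 − 0.7) = 1e+10 · 0.3 ≈ 3e+09 m = 3 Gm.
(b) rₐ = a(1 + e) = 1e+10 · (1 + 0.7) = 1e+10 · 1.7 ≈ 1.7e+10 m = 17 Gm.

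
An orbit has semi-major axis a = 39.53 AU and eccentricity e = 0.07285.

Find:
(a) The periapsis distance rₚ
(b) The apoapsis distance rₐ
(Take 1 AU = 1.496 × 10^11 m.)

Convert to SI: a = 39.53 AU = 5.91369e+12 m.
(a) rₚ = a(1 − e) = 5.91369e+12 · (1 − 0.07285) = 5.91369e+12 · 0.92715 ≈ 5.483e+12 m = 36.65 AU.
(b) rₐ = a(1 + e) = 5.91369e+12 · (1 + 0.07285) = 5.91369e+12 · 1.07285 ≈ 6.345e+12 m = 42.41 AU.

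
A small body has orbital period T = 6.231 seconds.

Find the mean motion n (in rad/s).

n = 2π / T.
n = 2π / 6.231 s ≈ 1.008 rad/s.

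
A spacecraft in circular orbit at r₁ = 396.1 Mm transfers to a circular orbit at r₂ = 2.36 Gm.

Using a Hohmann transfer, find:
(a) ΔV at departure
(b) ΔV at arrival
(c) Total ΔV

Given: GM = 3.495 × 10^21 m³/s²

Convert to SI: r₁ = 396.1 Mm = 3.961e+08 m; r₂ = 2.36 Gm = 2.36e+09 m.
Transfer semi-major axis: a_t = (r₁ + r₂)/2 = (3.961e+08 + 2.36e+09)/2 = 1.37805e+09 m.
Circular speeds: v₁ = √(GM/r₁) = 2.97044e+06 m/s, v₂ = √(GM/r₂) = 1.21694e+06 m/s.
Transfer speeds (vis-viva v² = GM(2/r − 1/a_t)): v₁ᵗ = 3.88727e+06 m/s, v₂ᵗ = 652435 m/s.
(a) ΔV₁ = |v₁ᵗ − v₁| ≈ 9.168e+05 m/s = 916.8 km/s.
(b) ΔV₂ = |v₂ − v₂ᵗ| ≈ 5.645e+05 m/s = 564.5 km/s.
(c) ΔV_total = ΔV₁ + ΔV₂ ≈ 1.481e+06 m/s = 1481 km/s.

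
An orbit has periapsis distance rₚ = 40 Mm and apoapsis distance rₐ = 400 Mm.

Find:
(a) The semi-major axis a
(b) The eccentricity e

Convert to SI: rₚ = 40 Mm = 4e+07 m; rₐ = 400 Mm = 4e+08 m.
(a) a = (rₚ + rₐ) / 2 = (4e+07 + 4e+08) / 2 ≈ 2.2e+08 m = 220 Mm.
(b) e = (rₐ − rₚ) / (rₐ + rₚ) = (4e+08 − 4e+07) / (4e+08 + 4e+07) ≈ 0.8182.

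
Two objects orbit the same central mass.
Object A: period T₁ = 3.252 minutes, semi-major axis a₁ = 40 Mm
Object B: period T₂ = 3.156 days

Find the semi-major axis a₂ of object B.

Convert to SI: T₁ = 3.252 minutes = 195.12 s; a₁ = 40 Mm = 4e+07 m; T₂ = 3.156 days = 272678 s.
Kepler's third law: (T₁/T₂)² = (a₁/a₂)³ ⇒ a₂ = a₁ · (T₂/T₁)^(2/3).
T₂/T₁ = 272678 / 195.12 = 1397.49.
a₂ = 4e+07 · (1397.49)^(2/3) m ≈ 5e+09 m = 5 Gm.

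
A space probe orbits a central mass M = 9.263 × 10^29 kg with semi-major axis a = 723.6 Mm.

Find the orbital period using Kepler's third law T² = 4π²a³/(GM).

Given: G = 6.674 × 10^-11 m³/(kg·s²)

Convert to SI: a = 723.6 Mm = 7.236e+08 m.
GM = G · M = 6.674e-11 · 9.263e+29 = 6.18213e+19 m³/s².
Kepler's third law: T = 2π √(a³ / GM).
Substituting a = 7.236e+08 m and GM = 6.18213e+19 m³/s²:
T = 2π √((7.236e+08)³ / 6.18213e+19) s
T ≈ 1.555e+04 s = 4.321 hours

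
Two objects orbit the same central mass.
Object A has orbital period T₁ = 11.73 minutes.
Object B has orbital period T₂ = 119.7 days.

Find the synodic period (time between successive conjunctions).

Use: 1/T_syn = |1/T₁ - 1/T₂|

Convert to SI: T₁ = 11.73 minutes = 703.8 s; T₂ = 119.7 days = 1.03421e+07 s.
T_syn = |T₁ · T₂ / (T₁ − T₂)|.
T_syn = |703.8 · 1.03421e+07 / (703.8 − 1.03421e+07)| s ≈ 703.8 s = 11.73 minutes.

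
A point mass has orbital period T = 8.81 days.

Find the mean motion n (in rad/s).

Convert to SI: T = 8.81 days = 761184 s.
n = 2π / T.
n = 2π / 761184 s ≈ 8.254e-06 rad/s.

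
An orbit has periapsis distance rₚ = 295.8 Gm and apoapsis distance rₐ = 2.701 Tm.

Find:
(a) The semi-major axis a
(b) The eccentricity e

Convert to SI: rₚ = 295.8 Gm = 2.958e+11 m; rₐ = 2.701 Tm = 2.701e+12 m.
(a) a = (rₚ + rₐ) / 2 = (2.958e+11 + 2.701e+12) / 2 ≈ 1.498e+12 m = 1.498 Tm.
(b) e = (rₐ − rₚ) / (rₐ + rₚ) = (2.701e+12 − 2.958e+11) / (2.701e+12 + 2.958e+11) ≈ 0.8026.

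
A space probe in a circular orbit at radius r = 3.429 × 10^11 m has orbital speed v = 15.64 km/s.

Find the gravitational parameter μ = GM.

Convert to SI: v = 15.64 km/s = 15640 m/s.
For a circular orbit v² = GM/r, so GM = v² · r.
GM = (15640)² · 3.429e+11 m³/s² ≈ 8.388e+19 m³/s² = 8.388 × 10^19 m³/s².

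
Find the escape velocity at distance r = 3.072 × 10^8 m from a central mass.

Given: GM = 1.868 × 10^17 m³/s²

Escape velocity comes from setting total energy to zero: ½v² − GM/r = 0 ⇒ v_esc = √(2GM / r).
v_esc = √(2 · 1.868e+17 / 3.072e+08) m/s ≈ 3.487e+04 m/s = 34.87 km/s.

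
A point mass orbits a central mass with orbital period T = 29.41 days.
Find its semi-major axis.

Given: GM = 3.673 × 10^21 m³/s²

Convert to SI: T = 29.41 days = 2.54102e+06 s.
Invert Kepler's third law: a = (GM · T² / (4π²))^(1/3).
Substituting T = 2.54102e+06 s and GM = 3.673e+21 m³/s²:
a = (3.673e+21 · (2.54102e+06)² / (4π²))^(1/3) m
a ≈ 8.438e+10 m = 84.38 Gm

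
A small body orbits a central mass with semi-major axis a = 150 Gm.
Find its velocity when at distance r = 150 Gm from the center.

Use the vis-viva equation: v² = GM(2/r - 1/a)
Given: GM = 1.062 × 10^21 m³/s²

Convert to SI: a = 150 Gm = 1.5e+11 m; r = 150 Gm = 1.5e+11 m.
Vis-viva: v = √(GM · (2/r − 1/a)).
2/r − 1/a = 2/1.5e+11 − 1/1.5e+11 = 6.66667e-12 m⁻¹.
v = √(1.062e+21 · 6.66667e-12) m/s ≈ 8.414e+04 m/s = 84.14 km/s.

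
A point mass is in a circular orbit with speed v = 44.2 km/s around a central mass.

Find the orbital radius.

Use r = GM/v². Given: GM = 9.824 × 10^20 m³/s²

Convert to SI: v = 44.2 km/s = 44200 m/s.
For a circular orbit, v² = GM / r, so r = GM / v².
r = 9.824e+20 / (44200)² m ≈ 5.029e+11 m = 502.9 Gm.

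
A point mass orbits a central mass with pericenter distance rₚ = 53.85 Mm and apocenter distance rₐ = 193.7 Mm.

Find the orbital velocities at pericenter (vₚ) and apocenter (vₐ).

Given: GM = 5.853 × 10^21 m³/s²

Convert to SI: rₚ = 53.85 Mm = 5.385e+07 m; rₐ = 193.7 Mm = 1.937e+08 m.
Use the vis-viva equation v² = GM(2/r − 1/a) with a = (rₚ + rₐ)/2 = (5.385e+07 + 1.937e+08)/2 = 1.23775e+08 m.
vₚ = √(GM · (2/rₚ − 1/a)) = √(5.853e+21 · (2/5.385e+07 − 1/1.23775e+08)) m/s ≈ 1.304e+07 m/s = 1.304e+04 km/s.
vₐ = √(GM · (2/rₐ − 1/a)) = √(5.853e+21 · (2/1.937e+08 − 1/1.23775e+08)) m/s ≈ 3.626e+06 m/s = 3626 km/s.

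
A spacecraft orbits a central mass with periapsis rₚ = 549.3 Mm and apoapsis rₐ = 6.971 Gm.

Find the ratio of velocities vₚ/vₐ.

Convert to SI: rₚ = 549.3 Mm = 5.493e+08 m; rₐ = 6.971 Gm = 6.971e+09 m.
Conservation of angular momentum gives rₚvₚ = rₐvₐ, so vₚ/vₐ = rₐ/rₚ.
vₚ/vₐ = 6.971e+09 / 5.493e+08 ≈ 12.69.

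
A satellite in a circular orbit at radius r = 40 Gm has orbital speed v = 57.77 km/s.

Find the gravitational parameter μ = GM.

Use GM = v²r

Convert to SI: r = 40 Gm = 4e+10 m; v = 57.77 km/s = 57770 m/s.
For a circular orbit v² = GM/r, so GM = v² · r.
GM = (57770)² · 4e+10 m³/s² ≈ 1.335e+20 m³/s² = 1.335 × 10^20 m³/s².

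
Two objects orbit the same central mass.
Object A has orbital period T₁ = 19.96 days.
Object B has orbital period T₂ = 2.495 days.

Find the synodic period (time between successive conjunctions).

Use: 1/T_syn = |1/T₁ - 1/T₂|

Convert to SI: T₁ = 19.96 days = 1.72454e+06 s; T₂ = 2.495 days = 215568 s.
T_syn = |T₁ · T₂ / (T₁ − T₂)|.
T_syn = |1.72454e+06 · 215568 / (1.72454e+06 − 215568)| s ≈ 2.464e+05 s = 2.851 days.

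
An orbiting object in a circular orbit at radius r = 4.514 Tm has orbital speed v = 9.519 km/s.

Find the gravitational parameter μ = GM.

Convert to SI: r = 4.514 Tm = 4.514e+12 m; v = 9.519 km/s = 9519 m/s.
For a circular orbit v² = GM/r, so GM = v² · r.
GM = (9519)² · 4.514e+12 m³/s² ≈ 4.09e+20 m³/s² = 4.09 × 10^20 m³/s².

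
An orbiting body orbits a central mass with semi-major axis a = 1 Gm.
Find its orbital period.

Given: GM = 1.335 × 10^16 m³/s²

Convert to SI: a = 1 Gm = 1e+09 m.
Kepler's third law: T = 2π √(a³ / GM).
Substituting a = 1e+09 m and GM = 1.335e+16 m³/s²:
T = 2π √((1e+09)³ / 1.335e+16) s
T ≈ 1.72e+06 s = 19.9 days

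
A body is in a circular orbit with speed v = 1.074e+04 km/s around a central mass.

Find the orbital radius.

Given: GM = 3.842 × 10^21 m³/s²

Convert to SI: v = 1.074e+04 km/s = 1.074e+07 m/s.
For a circular orbit, v² = GM / r, so r = GM / v².
r = 3.842e+21 / (1.074e+07)² m ≈ 3.331e+07 m = 3.331 × 10^7 m.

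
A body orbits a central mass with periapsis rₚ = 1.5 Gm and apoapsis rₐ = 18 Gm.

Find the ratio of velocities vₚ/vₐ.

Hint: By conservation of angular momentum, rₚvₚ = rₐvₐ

Convert to SI: rₚ = 1.5 Gm = 1.5e+09 m; rₐ = 18 Gm = 1.8e+10 m.
Conservation of angular momentum gives rₚvₚ = rₐvₐ, so vₚ/vₐ = rₐ/rₚ.
vₚ/vₐ = 1.8e+10 / 1.5e+09 ≈ 12.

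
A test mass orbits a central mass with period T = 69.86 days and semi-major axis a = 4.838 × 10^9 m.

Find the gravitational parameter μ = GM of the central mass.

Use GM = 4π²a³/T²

Convert to SI: T = 69.86 days = 6.0359e+06 s.
GM = 4π² · a³ / T².
GM = 4π² · (4.838e+09)³ / (6.0359e+06)² m³/s² ≈ 1.227e+17 m³/s² = 1.227 × 10^17 m³/s².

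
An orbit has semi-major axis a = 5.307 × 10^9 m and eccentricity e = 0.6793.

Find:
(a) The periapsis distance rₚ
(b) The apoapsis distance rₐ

(a) rₚ = a(1 − e) = 5.307e+09 · (1 − 0.6793) = 5.307e+09 · 0.3207 ≈ 1.702e+09 m = 1.702 × 10^9 m.
(b) rₐ = a(1 + e) = 5.307e+09 · (1 + 0.6793) = 5.307e+09 · 1.6793 ≈ 8.912e+09 m = 8.912 × 10^9 m.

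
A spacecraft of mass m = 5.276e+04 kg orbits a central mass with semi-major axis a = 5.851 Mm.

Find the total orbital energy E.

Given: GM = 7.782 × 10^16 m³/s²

Convert to SI: a = 5.851 Mm = 5.851e+06 m.
E = −GMm / (2a).
E = −7.782e+16 · 5.276e+04 / (2 · 5.851e+06) J ≈ -3.509e+14 J = -350.9 TJ.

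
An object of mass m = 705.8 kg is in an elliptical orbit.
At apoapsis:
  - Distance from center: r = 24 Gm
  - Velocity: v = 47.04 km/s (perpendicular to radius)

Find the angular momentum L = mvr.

Convert to SI: r = 24 Gm = 2.4e+10 m; v = 47.04 km/s = 47040 m/s.
Since v is perpendicular to r, L = m · v · r.
L = 705.8 · 47040 · 2.4e+10 kg·m²/s ≈ 7.968e+17 kg·m²/s.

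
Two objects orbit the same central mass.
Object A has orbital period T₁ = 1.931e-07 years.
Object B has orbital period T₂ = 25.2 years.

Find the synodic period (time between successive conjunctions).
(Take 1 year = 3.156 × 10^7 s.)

Convert to SI: T₁ = 1.931e-07 years = 6.09424 s; T₂ = 25.2 years = 7.95312e+08 s.
T_syn = |T₁ · T₂ / (T₁ − T₂)|.
T_syn = |6.09424 · 7.95312e+08 / (6.09424 − 7.95312e+08)| s ≈ 6.094 s = 1.931e-07 years.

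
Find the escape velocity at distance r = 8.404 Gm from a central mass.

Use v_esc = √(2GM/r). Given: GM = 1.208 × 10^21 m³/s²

Convert to SI: r = 8.404 Gm = 8.404e+09 m.
Escape velocity comes from setting total energy to zero: ½v² − GM/r = 0 ⇒ v_esc = √(2GM / r).
v_esc = √(2 · 1.208e+21 / 8.404e+09) m/s ≈ 5.362e+05 m/s = 536.2 km/s.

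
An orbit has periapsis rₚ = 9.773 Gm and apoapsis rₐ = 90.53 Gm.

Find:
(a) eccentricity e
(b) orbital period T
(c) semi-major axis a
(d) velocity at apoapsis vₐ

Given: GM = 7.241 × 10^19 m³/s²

Convert to SI: rₚ = 9.773 Gm = 9.773e+09 m; rₐ = 90.53 Gm = 9.053e+10 m.
(a) e = (rₐ − rₚ)/(rₐ + rₚ) = (9.053e+10 − 9.773e+09)/(9.053e+10 + 9.773e+09) ≈ 0.8051
(b) With a = (rₚ + rₐ)/2 = 5.01515e+10 m, T = 2π √(a³/GM) = 2π √((5.01515e+10)³/7.241e+19) s ≈ 8.293e+06 s
(c) a = (rₚ + rₐ)/2 = (9.773e+09 + 9.053e+10)/2 ≈ 5.015e+10 m
(d) With a = (rₚ + rₐ)/2 = 5.01515e+10 m, vₐ = √(GM (2/rₐ − 1/a)) = √(7.241e+19 · (2/9.053e+10 − 1/5.01515e+10)) m/s ≈ 1.248e+04 m/s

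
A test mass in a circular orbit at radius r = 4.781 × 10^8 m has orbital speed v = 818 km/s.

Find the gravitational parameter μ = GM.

Convert to SI: v = 818 km/s = 818000 m/s.
For a circular orbit v² = GM/r, so GM = v² · r.
GM = (818000)² · 4.781e+08 m³/s² ≈ 3.199e+20 m³/s² = 3.199 × 10^20 m³/s².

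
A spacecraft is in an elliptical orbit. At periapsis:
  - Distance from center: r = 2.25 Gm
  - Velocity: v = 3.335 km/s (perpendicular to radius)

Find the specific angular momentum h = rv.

Convert to SI: r = 2.25 Gm = 2.25e+09 m; v = 3.335 km/s = 3335 m/s.
With v perpendicular to r, h = r · v.
h = 2.25e+09 · 3335 m²/s ≈ 7.504e+12 m²/s.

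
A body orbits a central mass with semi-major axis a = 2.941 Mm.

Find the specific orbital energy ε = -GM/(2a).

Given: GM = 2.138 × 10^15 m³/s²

Convert to SI: a = 2.941 Mm = 2.941e+06 m.
ε = −GM / (2a).
ε = −2.138e+15 / (2 · 2.941e+06) J/kg ≈ -3.635e+08 J/kg = -363.5 MJ/kg.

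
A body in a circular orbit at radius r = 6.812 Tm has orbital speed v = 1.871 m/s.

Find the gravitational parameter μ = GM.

Convert to SI: r = 6.812 Tm = 6.812e+12 m.
For a circular orbit v² = GM/r, so GM = v² · r.
GM = (1.871)² · 6.812e+12 m³/s² ≈ 2.385e+13 m³/s² = 2.385 × 10^13 m³/s².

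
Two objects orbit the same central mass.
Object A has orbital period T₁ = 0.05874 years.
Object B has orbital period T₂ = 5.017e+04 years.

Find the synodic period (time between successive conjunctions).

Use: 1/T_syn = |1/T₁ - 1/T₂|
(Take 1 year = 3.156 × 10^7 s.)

Convert to SI: T₁ = 0.05874 years = 1.85383e+06 s; T₂ = 5.017e+04 years = 1.58337e+12 s.
T_syn = |T₁ · T₂ / (T₁ − T₂)|.
T_syn = |1.85383e+06 · 1.58337e+12 / (1.85383e+06 − 1.58337e+12)| s ≈ 1.854e+06 s = 0.05874 years.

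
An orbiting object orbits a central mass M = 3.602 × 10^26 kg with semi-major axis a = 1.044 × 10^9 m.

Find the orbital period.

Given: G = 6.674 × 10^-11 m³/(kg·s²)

GM = G · M = 6.674e-11 · 3.602e+26 = 2.40397e+16 m³/s².
Kepler's third law: T = 2π √(a³ / GM).
Substituting a = 1.044e+09 m and GM = 2.40397e+16 m³/s²:
T = 2π √((1.044e+09)³ / 2.40397e+16) s
T ≈ 1.367e+06 s = 15.82 days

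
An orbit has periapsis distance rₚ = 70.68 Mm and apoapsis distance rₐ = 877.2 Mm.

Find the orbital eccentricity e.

Convert to SI: rₚ = 70.68 Mm = 7.068e+07 m; rₐ = 877.2 Mm = 8.772e+08 m.
e = (rₐ − rₚ) / (rₐ + rₚ).
e = (8.772e+08 − 7.068e+07) / (8.772e+08 + 7.068e+07) = 8.0652e+08 / 9.4788e+08 ≈ 0.8509.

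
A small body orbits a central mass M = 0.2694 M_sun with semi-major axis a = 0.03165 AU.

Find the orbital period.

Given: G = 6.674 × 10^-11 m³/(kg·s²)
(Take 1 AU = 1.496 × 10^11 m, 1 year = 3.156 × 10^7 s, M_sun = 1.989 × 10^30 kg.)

Convert to SI: a = 0.03165 AU = 4.73484e+09 m; M = 0.2694 M_sun = 5.35837e+29 kg.
GM = G · M = 6.674e-11 · 5.35837e+29 = 3.57617e+19 m³/s².
Kepler's third law: T = 2π √(a³ / GM).
Substituting a = 4.73484e+09 m and GM = 3.57617e+19 m³/s²:
T = 2π √((4.73484e+09)³ / 3.57617e+19) s
T ≈ 3.423e+05 s = 0.01085 years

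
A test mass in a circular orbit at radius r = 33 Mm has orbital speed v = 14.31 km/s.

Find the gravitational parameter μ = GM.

Convert to SI: r = 33 Mm = 3.3e+07 m; v = 14.31 km/s = 14310 m/s.
For a circular orbit v² = GM/r, so GM = v² · r.
GM = (14310)² · 3.3e+07 m³/s² ≈ 6.758e+15 m³/s² = 6.758 × 10^15 m³/s².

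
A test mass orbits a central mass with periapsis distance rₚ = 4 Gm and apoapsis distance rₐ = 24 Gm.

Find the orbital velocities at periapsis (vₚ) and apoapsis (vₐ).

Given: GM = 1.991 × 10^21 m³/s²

Convert to SI: rₚ = 4 Gm = 4e+09 m; rₐ = 24 Gm = 2.4e+10 m.
Use the vis-viva equation v² = GM(2/r − 1/a) with a = (rₚ + rₐ)/2 = (4e+09 + 2.4e+10)/2 = 1.4e+10 m.
vₚ = √(GM · (2/rₚ − 1/a)) = √(1.991e+21 · (2/4e+09 − 1/1.4e+10)) m/s ≈ 9.237e+05 m/s = 923.7 km/s.
vₐ = √(GM · (2/rₐ − 1/a)) = √(1.991e+21 · (2/2.4e+10 − 1/1.4e+10)) m/s ≈ 1.54e+05 m/s = 154 km/s.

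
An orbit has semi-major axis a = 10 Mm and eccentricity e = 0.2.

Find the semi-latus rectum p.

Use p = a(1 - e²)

Convert to SI: a = 10 Mm = 1e+07 m.
p = a (1 − e²).
p = 1e+07 · (1 − (0.2)²) = 1e+07 · 0.96 ≈ 9.6e+06 m = 9.6 Mm.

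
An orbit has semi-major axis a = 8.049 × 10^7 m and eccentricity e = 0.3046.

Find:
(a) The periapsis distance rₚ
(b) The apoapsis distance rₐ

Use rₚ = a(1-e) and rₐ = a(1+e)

(a) rₚ = a(1 − e) = 8.049e+07 · (1 − 0.3046) = 8.049e+07 · 0.6954 ≈ 5.597e+07 m = 5.597 × 10^7 m.
(b) rₐ = a(1 + e) = 8.049e+07 · (1 + 0.3046) = 8.049e+07 · 1.3046 ≈ 1.05e+08 m = 1.05 × 10^8 m.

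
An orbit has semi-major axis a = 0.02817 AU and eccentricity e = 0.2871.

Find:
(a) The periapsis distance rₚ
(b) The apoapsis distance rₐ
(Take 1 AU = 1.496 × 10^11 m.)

Convert to SI: a = 0.02817 AU = 4.21423e+09 m.
(a) rₚ = a(1 − e) = 4.21423e+09 · (1 − 0.2871) = 4.21423e+09 · 0.7129 ≈ 3.004e+09 m = 0.02008 AU.
(b) rₐ = a(1 + e) = 4.21423e+09 · (1 + 0.2871) = 4.21423e+09 · 1.2871 ≈ 5.424e+09 m = 0.03626 AU.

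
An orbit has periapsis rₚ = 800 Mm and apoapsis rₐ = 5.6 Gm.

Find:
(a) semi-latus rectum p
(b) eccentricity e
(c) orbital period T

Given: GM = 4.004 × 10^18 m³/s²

Convert to SI: rₚ = 800 Mm = 8e+08 m; rₐ = 5.6 Gm = 5.6e+09 m.
(a) From a = (rₚ + rₐ)/2 = 3.2e+09 m and e = (rₐ − rₚ)/(rₐ + rₚ) = 0.75, p = a(1 − e²) = 3.2e+09 · (1 − (0.75)²) ≈ 1.4e+09 m
(b) e = (rₐ − rₚ)/(rₐ + rₚ) = (5.6e+09 − 8e+08)/(5.6e+09 + 8e+08) ≈ 0.75
(c) With a = (rₚ + rₐ)/2 = 3.2e+09 m, T = 2π √(a³/GM) = 2π √((3.2e+09)³/4.004e+18) s ≈ 5.684e+05 s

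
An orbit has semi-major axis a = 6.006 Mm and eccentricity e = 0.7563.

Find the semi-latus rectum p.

Convert to SI: a = 6.006 Mm = 6.006e+06 m.
p = a (1 − e²).
p = 6.006e+06 · (1 − (0.7563)²) = 6.006e+06 · 0.42801 ≈ 2.571e+06 m = 2.571 Mm.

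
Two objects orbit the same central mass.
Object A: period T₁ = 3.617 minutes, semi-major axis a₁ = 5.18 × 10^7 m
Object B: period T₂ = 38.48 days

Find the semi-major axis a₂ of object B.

Convert to SI: T₁ = 3.617 minutes = 217.02 s; T₂ = 38.48 days = 3.32467e+06 s.
Kepler's third law: (T₁/T₂)² = (a₁/a₂)³ ⇒ a₂ = a₁ · (T₂/T₁)^(2/3).
T₂/T₁ = 3.32467e+06 / 217.02 = 15319.7.
a₂ = 5.18e+07 · (15319.7)^(2/3) m ≈ 3.195e+10 m = 3.195 × 10^10 m.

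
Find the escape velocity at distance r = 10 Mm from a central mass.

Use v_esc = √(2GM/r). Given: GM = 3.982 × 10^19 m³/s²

Convert to SI: r = 10 Mm = 1e+07 m.
Escape velocity comes from setting total energy to zero: ½v² − GM/r = 0 ⇒ v_esc = √(2GM / r).
v_esc = √(2 · 3.982e+19 / 1e+07) m/s ≈ 2.822e+06 m/s = 2822 km/s.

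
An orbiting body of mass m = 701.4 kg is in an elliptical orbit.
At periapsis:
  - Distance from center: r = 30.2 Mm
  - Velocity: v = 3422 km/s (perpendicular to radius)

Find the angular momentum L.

Convert to SI: r = 30.2 Mm = 3.02e+07 m; v = 3422 km/s = 3.422e+06 m/s.
Since v is perpendicular to r, L = m · v · r.
L = 701.4 · 3.422e+06 · 3.02e+07 kg·m²/s ≈ 7.249e+16 kg·m²/s.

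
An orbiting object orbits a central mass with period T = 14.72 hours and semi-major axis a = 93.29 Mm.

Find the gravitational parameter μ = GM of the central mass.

Convert to SI: T = 14.72 hours = 52992 s; a = 93.29 Mm = 9.329e+07 m.
GM = 4π² · a³ / T².
GM = 4π² · (9.329e+07)³ / (52992)² m³/s² ≈ 1.141e+16 m³/s² = 1.141 × 10^16 m³/s².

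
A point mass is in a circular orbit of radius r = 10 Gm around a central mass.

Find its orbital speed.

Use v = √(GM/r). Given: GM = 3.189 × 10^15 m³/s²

Convert to SI: r = 10 Gm = 1e+10 m.
For a circular orbit, gravity supplies the centripetal force, so v = √(GM / r).
v = √(3.189e+15 / 1e+10) m/s ≈ 564.7 m/s = 564.7 m/s.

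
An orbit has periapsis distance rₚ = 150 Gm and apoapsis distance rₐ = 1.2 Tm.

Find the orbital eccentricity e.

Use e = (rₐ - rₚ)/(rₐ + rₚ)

Convert to SI: rₚ = 150 Gm = 1.5e+11 m; rₐ = 1.2 Tm = 1.2e+12 m.
e = (rₐ − rₚ) / (rₐ + rₚ).
e = (1.2e+12 − 1.5e+11) / (1.2e+12 + 1.5e+11) = 1.05e+12 / 1.35e+12 ≈ 0.7778.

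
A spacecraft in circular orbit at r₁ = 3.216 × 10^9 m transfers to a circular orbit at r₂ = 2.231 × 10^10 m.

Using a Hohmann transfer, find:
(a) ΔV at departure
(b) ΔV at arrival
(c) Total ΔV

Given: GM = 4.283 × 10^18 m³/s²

Transfer semi-major axis: a_t = (r₁ + r₂)/2 = (3.216e+09 + 2.231e+10)/2 = 1.2763e+10 m.
Circular speeds: v₁ = √(GM/r₁) = 36493.5 m/s, v₂ = √(GM/r₂) = 13855.6 m/s.
Transfer speeds (vis-viva v² = GM(2/r − 1/a_t)): v₁ᵗ = 48249.1 m/s, v₂ᵗ = 6955.14 m/s.
(a) ΔV₁ = |v₁ᵗ − v₁| ≈ 1.176e+04 m/s = 11.76 km/s.
(b) ΔV₂ = |v₂ − v₂ᵗ| ≈ 6900 m/s = 6.9 km/s.
(c) ΔV_total = ΔV₁ + ΔV₂ ≈ 1.866e+04 m/s = 18.66 km/s.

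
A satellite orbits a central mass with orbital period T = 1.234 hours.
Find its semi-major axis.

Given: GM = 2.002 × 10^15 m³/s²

Convert to SI: T = 1.234 hours = 4442.4 s.
Invert Kepler's third law: a = (GM · T² / (4π²))^(1/3).
Substituting T = 4442.4 s and GM = 2.002e+15 m³/s²:
a = (2.002e+15 · (4442.4)² / (4π²))^(1/3) m
a ≈ 1e+07 m = 10 Mm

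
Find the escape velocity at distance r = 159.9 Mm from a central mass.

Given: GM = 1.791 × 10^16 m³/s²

Convert to SI: r = 159.9 Mm = 1.599e+08 m.
Escape velocity comes from setting total energy to zero: ½v² − GM/r = 0 ⇒ v_esc = √(2GM / r).
v_esc = √(2 · 1.791e+16 / 1.599e+08) m/s ≈ 1.497e+04 m/s = 14.97 km/s.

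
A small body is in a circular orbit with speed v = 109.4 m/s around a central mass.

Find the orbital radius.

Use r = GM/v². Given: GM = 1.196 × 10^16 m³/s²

For a circular orbit, v² = GM / r, so r = GM / v².
r = 1.196e+16 / (109.4)² m ≈ 9.993e+11 m = 999.3 Gm.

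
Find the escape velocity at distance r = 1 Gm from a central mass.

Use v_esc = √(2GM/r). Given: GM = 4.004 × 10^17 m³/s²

Convert to SI: r = 1 Gm = 1e+09 m.
Escape velocity comes from setting total energy to zero: ½v² − GM/r = 0 ⇒ v_esc = √(2GM / r).
v_esc = √(2 · 4.004e+17 / 1e+09) m/s ≈ 2.83e+04 m/s = 28.3 km/s.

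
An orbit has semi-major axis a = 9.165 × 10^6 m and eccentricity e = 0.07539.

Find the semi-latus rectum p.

p = a (1 − e²).
p = 9.165e+06 · (1 − (0.07539)²) = 9.165e+06 · 0.994316 ≈ 9.113e+06 m = 9.113 × 10^6 m.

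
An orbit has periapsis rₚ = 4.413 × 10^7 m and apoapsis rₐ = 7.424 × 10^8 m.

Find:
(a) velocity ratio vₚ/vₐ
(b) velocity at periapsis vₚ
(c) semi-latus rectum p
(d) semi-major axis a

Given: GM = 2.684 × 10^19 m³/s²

(a) Conservation of angular momentum (rₚvₚ = rₐvₐ) gives vₚ/vₐ = rₐ/rₚ = 7.424e+08/4.413e+07 ≈ 16.82
(b) With a = (rₚ + rₐ)/2 = 3.93265e+08 m, vₚ = √(GM (2/rₚ − 1/a)) = √(2.684e+19 · (2/4.413e+07 − 1/3.93265e+08)) m/s ≈ 1.072e+06 m/s
(c) From a = (rₚ + rₐ)/2 = 3.93265e+08 m and e = (rₐ − rₚ)/(rₐ + rₚ) = 0.887786, p = a(1 − e²) = 3.93265e+08 · (1 − (0.887786)²) ≈ 8.331e+07 m
(d) a = (rₚ + rₐ)/2 = (4.413e+07 + 7.424e+08)/2 ≈ 3.933e+08 m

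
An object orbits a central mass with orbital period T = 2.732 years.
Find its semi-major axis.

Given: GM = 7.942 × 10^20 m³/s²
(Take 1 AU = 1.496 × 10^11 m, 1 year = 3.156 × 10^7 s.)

Convert to SI: T = 2.732 years = 8.62219e+07 s.
Invert Kepler's third law: a = (GM · T² / (4π²))^(1/3).
Substituting T = 8.62219e+07 s and GM = 7.942e+20 m³/s²:
a = (7.942e+20 · (8.62219e+07)² / (4π²))^(1/3) m
a ≈ 5.308e+11 m = 3.548 AU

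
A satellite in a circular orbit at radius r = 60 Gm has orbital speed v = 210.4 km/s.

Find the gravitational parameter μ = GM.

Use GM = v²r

Convert to SI: r = 60 Gm = 6e+10 m; v = 210.4 km/s = 210400 m/s.
For a circular orbit v² = GM/r, so GM = v² · r.
GM = (210400)² · 6e+10 m³/s² ≈ 2.656e+21 m³/s² = 2.656 × 10^21 m³/s².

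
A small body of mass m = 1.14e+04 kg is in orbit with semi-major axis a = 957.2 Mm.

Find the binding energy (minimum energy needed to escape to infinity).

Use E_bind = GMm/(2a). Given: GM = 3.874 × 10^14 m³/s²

Convert to SI: a = 957.2 Mm = 9.572e+08 m.
Total orbital energy is E = −GMm/(2a); binding energy is E_bind = −E = GMm/(2a).
E_bind = 3.874e+14 · 1.14e+04 / (2 · 9.572e+08) J ≈ 2.307e+09 J = 2.307 GJ.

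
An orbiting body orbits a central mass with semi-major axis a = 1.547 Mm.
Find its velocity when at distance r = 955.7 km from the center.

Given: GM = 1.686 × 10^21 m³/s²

Convert to SI: a = 1.547 Mm = 1.547e+06 m; r = 955.7 km = 955700 m.
Vis-viva: v = √(GM · (2/r − 1/a)).
2/r − 1/a = 2/955700 − 1/1.547e+06 = 1.44629e-06 m⁻¹.
v = √(1.686e+21 · 1.44629e-06) m/s ≈ 4.938e+07 m/s = 4.938e+04 km/s.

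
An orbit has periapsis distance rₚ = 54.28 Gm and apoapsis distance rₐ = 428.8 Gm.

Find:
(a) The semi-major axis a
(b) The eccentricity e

Convert to SI: rₚ = 54.28 Gm = 5.428e+10 m; rₐ = 428.8 Gm = 4.288e+11 m.
(a) a = (rₚ + rₐ) / 2 = (5.428e+10 + 4.288e+11) / 2 ≈ 2.415e+11 m = 241.5 Gm.
(b) e = (rₐ − rₚ) / (rₐ + rₚ) = (4.288e+11 − 5.428e+10) / (4.288e+11 + 5.428e+10) ≈ 0.7753.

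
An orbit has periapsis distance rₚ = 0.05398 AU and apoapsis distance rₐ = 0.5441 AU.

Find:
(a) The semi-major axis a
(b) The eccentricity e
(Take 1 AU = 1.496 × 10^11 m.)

Convert to SI: rₚ = 0.05398 AU = 8.07541e+09 m; rₐ = 0.5441 AU = 8.13974e+10 m.
(a) a = (rₚ + rₐ) / 2 = (8.07541e+09 + 8.13974e+10) / 2 ≈ 4.474e+10 m = 0.299 AU.
(b) e = (rₐ − rₚ) / (rₐ + rₚ) = (8.13974e+10 − 8.07541e+09) / (8.13974e+10 + 8.07541e+09) ≈ 0.8195.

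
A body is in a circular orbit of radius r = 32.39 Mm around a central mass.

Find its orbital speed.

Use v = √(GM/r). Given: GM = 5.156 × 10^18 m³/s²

Convert to SI: r = 32.39 Mm = 3.239e+07 m.
For a circular orbit, gravity supplies the centripetal force, so v = √(GM / r).
v = √(5.156e+18 / 3.239e+07) m/s ≈ 3.99e+05 m/s = 399 km/s.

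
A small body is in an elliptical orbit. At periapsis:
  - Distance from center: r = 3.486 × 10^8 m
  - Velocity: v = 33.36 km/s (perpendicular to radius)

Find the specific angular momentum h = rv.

Convert to SI: v = 33.36 km/s = 33360 m/s.
With v perpendicular to r, h = r · v.
h = 3.486e+08 · 33360 m²/s ≈ 1.163e+13 m²/s.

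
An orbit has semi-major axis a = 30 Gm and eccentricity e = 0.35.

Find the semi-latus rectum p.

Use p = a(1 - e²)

Convert to SI: a = 30 Gm = 3e+10 m.
p = a (1 − e²).
p = 3e+10 · (1 − (0.35)²) = 3e+10 · 0.8775 ≈ 2.632e+10 m = 26.32 Gm.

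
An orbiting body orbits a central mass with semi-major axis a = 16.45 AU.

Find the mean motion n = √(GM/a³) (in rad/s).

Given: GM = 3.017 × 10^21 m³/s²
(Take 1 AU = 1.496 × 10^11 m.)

Convert to SI: a = 16.45 AU = 2.46092e+12 m.
n = √(GM / a³).
n = √(3.017e+21 / (2.46092e+12)³) rad/s ≈ 1.423e-08 rad/s.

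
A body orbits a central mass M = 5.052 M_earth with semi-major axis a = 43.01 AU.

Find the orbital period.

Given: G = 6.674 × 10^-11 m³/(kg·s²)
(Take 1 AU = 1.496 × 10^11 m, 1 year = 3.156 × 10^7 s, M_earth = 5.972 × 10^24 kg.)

Convert to SI: a = 43.01 AU = 6.4343e+12 m; M = 5.052 M_earth = 3.01705e+25 kg.
GM = G · M = 6.674e-11 · 3.01705e+25 = 2.01358e+15 m³/s².
Kepler's third law: T = 2π √(a³ / GM).
Substituting a = 6.4343e+12 m and GM = 2.01358e+15 m³/s²:
T = 2π √((6.4343e+12)³ / 2.01358e+15) s
T ≈ 2.285e+12 s = 7.241e+04 years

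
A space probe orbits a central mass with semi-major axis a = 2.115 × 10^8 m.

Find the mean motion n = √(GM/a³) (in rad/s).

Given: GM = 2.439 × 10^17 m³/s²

n = √(GM / a³).
n = √(2.439e+17 / (2.115e+08)³) rad/s ≈ 0.0001606 rad/s.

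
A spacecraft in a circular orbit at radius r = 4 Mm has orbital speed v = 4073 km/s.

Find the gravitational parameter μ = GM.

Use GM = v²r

Convert to SI: r = 4 Mm = 4e+06 m; v = 4073 km/s = 4.073e+06 m/s.
For a circular orbit v² = GM/r, so GM = v² · r.
GM = (4.073e+06)² · 4e+06 m³/s² ≈ 6.636e+19 m³/s² = 6.636 × 10^19 m³/s².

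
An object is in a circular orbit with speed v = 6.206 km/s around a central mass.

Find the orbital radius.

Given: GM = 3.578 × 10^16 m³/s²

Convert to SI: v = 6.206 km/s = 6206 m/s.
For a circular orbit, v² = GM / r, so r = GM / v².
r = 3.578e+16 / (6206)² m ≈ 9.29e+08 m = 929 Mm.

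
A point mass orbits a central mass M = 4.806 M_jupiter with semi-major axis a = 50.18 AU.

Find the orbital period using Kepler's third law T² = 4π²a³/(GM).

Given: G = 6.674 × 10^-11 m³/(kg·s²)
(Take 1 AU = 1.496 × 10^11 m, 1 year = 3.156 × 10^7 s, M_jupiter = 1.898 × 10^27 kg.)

Convert to SI: a = 50.18 AU = 7.50693e+12 m; M = 4.806 M_jupiter = 9.12179e+27 kg.
GM = G · M = 6.674e-11 · 9.12179e+27 = 6.08788e+17 m³/s².
Kepler's third law: T = 2π √(a³ / GM).
Substituting a = 7.50693e+12 m and GM = 6.08788e+17 m³/s²:
T = 2π √((7.50693e+12)³ / 6.08788e+17) s
T ≈ 1.656e+11 s = 5248 years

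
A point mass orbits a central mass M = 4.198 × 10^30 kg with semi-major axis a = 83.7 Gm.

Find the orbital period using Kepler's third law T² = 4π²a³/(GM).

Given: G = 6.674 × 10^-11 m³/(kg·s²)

Convert to SI: a = 83.7 Gm = 8.37e+10 m.
GM = G · M = 6.674e-11 · 4.198e+30 = 2.80175e+20 m³/s².
Kepler's third law: T = 2π √(a³ / GM).
Substituting a = 8.37e+10 m and GM = 2.80175e+20 m³/s²:
T = 2π √((8.37e+10)³ / 2.80175e+20) s
T ≈ 9.09e+06 s = 105.2 days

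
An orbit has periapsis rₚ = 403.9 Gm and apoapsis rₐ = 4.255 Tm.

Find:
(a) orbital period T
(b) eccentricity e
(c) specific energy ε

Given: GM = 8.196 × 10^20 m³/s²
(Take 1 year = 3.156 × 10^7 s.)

Convert to SI: rₚ = 403.9 Gm = 4.039e+11 m; rₐ = 4.255 Tm = 4.255e+12 m.
(a) With a = (rₚ + rₐ)/2 = 2.32945e+12 m, T = 2π √(a³/GM) = 2π √((2.32945e+12)³/8.196e+20) s ≈ 7.803e+08 s
(b) e = (rₐ − rₚ)/(rₐ + rₚ) = (4.255e+12 − 4.039e+11)/(4.255e+12 + 4.039e+11) ≈ 0.8266
(c) With a = (rₚ + rₐ)/2 = 2.32945e+12 m, ε = −GM/(2a) = −8.196e+20/(2 · 2.32945e+12) J/kg ≈ -1.759e+08 J/kg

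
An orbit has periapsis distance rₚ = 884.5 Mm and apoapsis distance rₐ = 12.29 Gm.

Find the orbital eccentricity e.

Convert to SI: rₚ = 884.5 Mm = 8.845e+08 m; rₐ = 12.29 Gm = 1.229e+10 m.
e = (rₐ − rₚ) / (rₐ + rₚ).
e = (1.229e+10 − 8.845e+08) / (1.229e+10 + 8.845e+08) = 1.14055e+10 / 1.31745e+10 ≈ 0.8657.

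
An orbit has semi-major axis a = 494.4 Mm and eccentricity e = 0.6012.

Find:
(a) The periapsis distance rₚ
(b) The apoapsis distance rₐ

Convert to SI: a = 494.4 Mm = 4.944e+08 m.
(a) rₚ = a(1 − e) = 4.944e+08 · (1 − 0.6012) = 4.944e+08 · 0.3988 ≈ 1.972e+08 m = 197.2 Mm.
(b) rₐ = a(1 + e) = 4.944e+08 · (1 + 0.6012) = 4.944e+08 · 1.6012 ≈ 7.916e+08 m = 791.6 Mm.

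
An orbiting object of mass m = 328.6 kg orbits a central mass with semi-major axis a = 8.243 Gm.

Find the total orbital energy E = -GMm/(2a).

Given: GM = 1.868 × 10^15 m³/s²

Convert to SI: a = 8.243 Gm = 8.243e+09 m.
E = −GMm / (2a).
E = −1.868e+15 · 328.6 / (2 · 8.243e+09) J ≈ -3.723e+07 J = -37.23 MJ.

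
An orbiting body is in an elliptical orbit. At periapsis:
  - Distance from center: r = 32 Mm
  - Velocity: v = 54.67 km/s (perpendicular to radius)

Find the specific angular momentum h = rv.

Convert to SI: r = 32 Mm = 3.2e+07 m; v = 54.67 km/s = 54670 m/s.
With v perpendicular to r, h = r · v.
h = 3.2e+07 · 54670 m²/s ≈ 1.749e+12 m²/s.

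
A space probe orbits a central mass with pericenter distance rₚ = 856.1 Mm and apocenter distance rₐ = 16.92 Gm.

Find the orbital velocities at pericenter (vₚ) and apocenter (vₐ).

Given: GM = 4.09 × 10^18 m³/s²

Convert to SI: rₚ = 856.1 Mm = 8.561e+08 m; rₐ = 16.92 Gm = 1.692e+10 m.
Use the vis-viva equation v² = GM(2/r − 1/a) with a = (rₚ + rₐ)/2 = (8.561e+08 + 1.692e+10)/2 = 8.88805e+09 m.
vₚ = √(GM · (2/rₚ − 1/a)) = √(4.09e+18 · (2/8.561e+08 − 1/8.88805e+09)) m/s ≈ 9.537e+04 m/s = 95.37 km/s.
vₐ = √(GM · (2/rₐ − 1/a)) = √(4.09e+18 · (2/1.692e+10 − 1/8.88805e+09)) m/s ≈ 4825 m/s = 4.825 km/s.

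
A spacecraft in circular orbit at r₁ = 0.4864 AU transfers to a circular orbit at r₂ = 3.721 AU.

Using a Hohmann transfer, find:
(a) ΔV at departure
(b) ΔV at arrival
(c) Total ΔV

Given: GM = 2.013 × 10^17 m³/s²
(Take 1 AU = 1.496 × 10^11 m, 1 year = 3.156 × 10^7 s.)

Convert to SI: r₁ = 0.4864 AU = 7.27654e+10 m; r₂ = 3.721 AU = 5.56662e+11 m.
Transfer semi-major axis: a_t = (r₁ + r₂)/2 = (7.27654e+10 + 5.56662e+11)/2 = 3.14714e+11 m.
Circular speeds: v₁ = √(GM/r₁) = 1663.26 m/s, v₂ = √(GM/r₂) = 601.349 m/s.
Transfer speeds (vis-viva v² = GM(2/r − 1/a_t)): v₁ᵗ = 2212.06 m/s, v₂ᵗ = 289.155 m/s.
(a) ΔV₁ = |v₁ᵗ − v₁| ≈ 548.8 m/s = 0.1158 AU/year.
(b) ΔV₂ = |v₂ − v₂ᵗ| ≈ 312.2 m/s = 0.06586 AU/year.
(c) ΔV_total = ΔV₁ + ΔV₂ ≈ 861 m/s = 0.1816 AU/year.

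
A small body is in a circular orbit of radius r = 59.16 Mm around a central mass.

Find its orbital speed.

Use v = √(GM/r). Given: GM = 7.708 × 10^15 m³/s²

Convert to SI: r = 59.16 Mm = 5.916e+07 m.
For a circular orbit, gravity supplies the centripetal force, so v = √(GM / r).
v = √(7.708e+15 / 5.916e+07) m/s ≈ 1.141e+04 m/s = 11.41 km/s.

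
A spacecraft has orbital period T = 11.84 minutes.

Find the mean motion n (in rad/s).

Convert to SI: T = 11.84 minutes = 710.4 s.
n = 2π / T.
n = 2π / 710.4 s ≈ 0.008845 rad/s.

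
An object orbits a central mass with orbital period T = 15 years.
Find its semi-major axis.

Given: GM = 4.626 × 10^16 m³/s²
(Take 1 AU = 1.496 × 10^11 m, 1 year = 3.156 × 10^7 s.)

Convert to SI: T = 15 years = 4.734e+08 s.
Invert Kepler's third law: a = (GM · T² / (4π²))^(1/3).
Substituting T = 4.734e+08 s and GM = 4.626e+16 m³/s²:
a = (4.626e+16 · (4.734e+08)² / (4π²))^(1/3) m
a ≈ 6.404e+10 m = 0.4281 AU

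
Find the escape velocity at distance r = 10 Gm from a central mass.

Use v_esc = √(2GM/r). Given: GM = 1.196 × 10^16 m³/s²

Convert to SI: r = 10 Gm = 1e+10 m.
Escape velocity comes from setting total energy to zero: ½v² − GM/r = 0 ⇒ v_esc = √(2GM / r).
v_esc = √(2 · 1.196e+16 / 1e+10) m/s ≈ 1547 m/s = 1.547 km/s.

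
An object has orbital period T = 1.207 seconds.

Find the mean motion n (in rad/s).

n = 2π / T.
n = 2π / 1.207 s ≈ 5.206 rad/s.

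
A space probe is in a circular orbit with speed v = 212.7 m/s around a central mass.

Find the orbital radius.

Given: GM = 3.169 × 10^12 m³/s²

For a circular orbit, v² = GM / r, so r = GM / v².
r = 3.169e+12 / (212.7)² m ≈ 7.005e+07 m = 70.05 Mm.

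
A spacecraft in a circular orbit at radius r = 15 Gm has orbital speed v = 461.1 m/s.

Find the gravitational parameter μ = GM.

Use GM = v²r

Convert to SI: r = 15 Gm = 1.5e+10 m.
For a circular orbit v² = GM/r, so GM = v² · r.
GM = (461.1)² · 1.5e+10 m³/s² ≈ 3.189e+15 m³/s² = 3.189 × 10^15 m³/s².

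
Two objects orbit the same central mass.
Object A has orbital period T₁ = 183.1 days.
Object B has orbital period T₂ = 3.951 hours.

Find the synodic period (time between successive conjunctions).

Convert to SI: T₁ = 183.1 days = 1.58198e+07 s; T₂ = 3.951 hours = 14223.6 s.
T_syn = |T₁ · T₂ / (T₁ − T₂)|.
T_syn = |1.58198e+07 · 14223.6 / (1.58198e+07 − 14223.6)| s ≈ 1.424e+04 s = 3.955 hours.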